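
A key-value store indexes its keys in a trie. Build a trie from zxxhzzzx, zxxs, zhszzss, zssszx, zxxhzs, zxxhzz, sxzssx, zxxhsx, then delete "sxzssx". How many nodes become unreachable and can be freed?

After clearing the end-marker at "sxzssx", prune upward until reaching a node still needed by another word.
No other word shares any prefix with "sxzssx", so all 6 of its nodes go.
Nodes removed: 6

6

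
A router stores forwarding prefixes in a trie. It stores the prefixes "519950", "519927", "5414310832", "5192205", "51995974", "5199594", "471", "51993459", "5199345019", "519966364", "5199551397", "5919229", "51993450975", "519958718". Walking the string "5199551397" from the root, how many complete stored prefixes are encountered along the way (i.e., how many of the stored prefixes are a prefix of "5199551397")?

Walk "5199551397" from the root; an end-of-word marker is hit whenever a stored word is a prefix of "5199551397".
Prefixes of the query that are stored words: "5199551397"
Count: 1

1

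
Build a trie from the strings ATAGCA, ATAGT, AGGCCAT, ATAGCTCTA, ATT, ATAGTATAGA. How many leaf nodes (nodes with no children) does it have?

Leaves are exactly the stored words that no other stored word extends.
Those words: "AGGCCAT", "ATAGCA", "ATAGCTCTA", "ATAGTATAGA", "ATT"
Leaf count: 5

5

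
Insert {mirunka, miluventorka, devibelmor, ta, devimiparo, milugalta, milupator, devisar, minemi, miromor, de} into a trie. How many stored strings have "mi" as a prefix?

6

Walk to "mi"; the words in its subtree are exactly those with that prefix.
Matches: "milugalta", "milupator", "miluventorka", "minemi", "miromor", "mirunka"
Count: 6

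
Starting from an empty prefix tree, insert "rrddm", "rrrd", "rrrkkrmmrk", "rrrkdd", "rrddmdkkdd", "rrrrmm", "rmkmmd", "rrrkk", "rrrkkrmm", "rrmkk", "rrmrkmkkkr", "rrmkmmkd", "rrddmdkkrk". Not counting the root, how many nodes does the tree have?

Count nodes per top-level branch (shared prefixes stored once):
  'r'-branch (rmkmmd, rrddm, rrddmdkkdd, rrddmdkkrk, rrmkk, rrmkmmkd, rrmrkmkkkr, rrrd, rrrkdd, rrrkk, rrrkkrmm, rrrkkrmmrk, rrrrmm): 45 nodes
Sum: 45

45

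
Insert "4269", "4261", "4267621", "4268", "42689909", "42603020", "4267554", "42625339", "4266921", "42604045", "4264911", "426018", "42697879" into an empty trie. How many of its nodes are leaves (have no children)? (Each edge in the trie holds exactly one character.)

11

A leaf is a node with no children — equivalently, the end of a word that is not a proper prefix of any other stored word.
Those words: "426018", "42603020", "42604045", "4261", "42625339", "4264911", "4266921", "4267554", "4267621", "42689909", "42697879"
Leaf count: 11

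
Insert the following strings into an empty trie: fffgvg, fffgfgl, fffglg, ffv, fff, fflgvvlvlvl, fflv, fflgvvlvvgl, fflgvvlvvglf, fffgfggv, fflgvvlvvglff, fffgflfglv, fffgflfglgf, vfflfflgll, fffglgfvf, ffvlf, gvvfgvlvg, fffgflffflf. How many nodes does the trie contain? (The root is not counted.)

Count nodes per top-level branch (shared prefixes stored once):
  'f'-branch (fff, fffgfggv, fffgfgl, fffgflffflf, fffgflfglgf, fffgflfglv, fffglg, fffglgfvf, fffgvg, fflgvvlvlvl, fflgvvlvvgl, fflgvvlvvglf, fflgvvlvvglff, fflv, ffv, ffvlf): 45 nodes
  'g'-branch (gvvfgvlvg): 9 nodes
  'v'-branch (vfflfflgll): 10 nodes
Sum: 64

64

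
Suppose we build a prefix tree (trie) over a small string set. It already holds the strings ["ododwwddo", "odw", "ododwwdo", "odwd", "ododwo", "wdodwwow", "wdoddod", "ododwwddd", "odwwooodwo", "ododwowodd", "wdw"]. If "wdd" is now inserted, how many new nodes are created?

1

Walking "wdd" from the root, the first 2 characters ("wd") follow existing edges; "d" is the first miss.
New nodes needed: |"wdd"| − 2 = 3 − 2 = 1.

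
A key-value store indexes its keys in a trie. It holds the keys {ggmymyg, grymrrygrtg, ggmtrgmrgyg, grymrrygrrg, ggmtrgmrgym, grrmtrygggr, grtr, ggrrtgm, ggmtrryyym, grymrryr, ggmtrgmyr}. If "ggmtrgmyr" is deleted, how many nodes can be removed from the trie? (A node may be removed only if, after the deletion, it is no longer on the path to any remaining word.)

2

After clearing the end-marker at "ggmtrgmyr", prune upward until reaching a node still needed by another word.
The suffix "yr" (2 nodes) is used only by "ggmtrgmyr"; the node for "ggmtrgm" still has the child "r", so pruning stops there.
Nodes removed: 2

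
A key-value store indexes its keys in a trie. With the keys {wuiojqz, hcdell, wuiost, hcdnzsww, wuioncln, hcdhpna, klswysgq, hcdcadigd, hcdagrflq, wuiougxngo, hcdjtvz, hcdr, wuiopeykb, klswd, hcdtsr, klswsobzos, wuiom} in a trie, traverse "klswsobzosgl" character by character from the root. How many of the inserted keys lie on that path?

Check each prefix of "klswsobzosgl" against the stored set — each match is an end-marker on the path.
Prefixes of the query that are stored words: "klswsobzos"
Count: 1

1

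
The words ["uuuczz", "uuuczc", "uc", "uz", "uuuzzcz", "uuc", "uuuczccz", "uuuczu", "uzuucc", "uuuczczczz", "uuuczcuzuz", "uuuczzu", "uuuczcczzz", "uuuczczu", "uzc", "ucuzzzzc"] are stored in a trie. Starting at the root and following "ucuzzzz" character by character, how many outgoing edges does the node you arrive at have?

1

The children of the "ucuzzzz" node are the distinct next characters among strings starting with "ucuzzzz".
Characters that immediately follow "ucuzzzz" among the stored strings: {c}.
That node has 1 child edge.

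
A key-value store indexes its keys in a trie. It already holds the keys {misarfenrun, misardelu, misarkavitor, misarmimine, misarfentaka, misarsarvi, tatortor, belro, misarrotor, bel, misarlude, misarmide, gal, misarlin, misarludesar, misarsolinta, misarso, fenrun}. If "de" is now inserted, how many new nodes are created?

No existing word starts with "d", so every character of "de" needs a new node.
2 − 0 = 2 new nodes.

2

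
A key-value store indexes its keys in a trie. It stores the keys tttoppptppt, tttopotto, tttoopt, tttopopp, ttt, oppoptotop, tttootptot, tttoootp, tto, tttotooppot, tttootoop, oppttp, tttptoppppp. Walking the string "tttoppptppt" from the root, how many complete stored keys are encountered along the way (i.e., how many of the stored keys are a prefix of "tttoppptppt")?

Check each prefix of "tttoppptppt" against the stored set — each match is an end-marker on the path.
Prefixes of the query that are stored words: "ttt", "tttoppptppt"
Count: 2

2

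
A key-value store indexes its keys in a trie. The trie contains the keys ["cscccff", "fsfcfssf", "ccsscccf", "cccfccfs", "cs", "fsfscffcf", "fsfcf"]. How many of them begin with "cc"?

2

Filter for entries beginning with "cc":
Matches: "cccfccfs", "ccsscccf"
Count: 2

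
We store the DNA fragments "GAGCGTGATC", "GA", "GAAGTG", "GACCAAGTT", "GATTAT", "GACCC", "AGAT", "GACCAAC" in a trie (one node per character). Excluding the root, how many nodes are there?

31

Trace insertions, counting only characters that open a new branch:
  "GAGCGTGATC" → 10 new (G, A, G, C, G, T, G, A, T, C)
  "GA" → prefix "GA" already present; 0 new (none)
  "GAAGTG" → prefix "GA" already present; 4 new (A, G, T, G)
  "GACCAAGTT" → prefix "GA" already present; 7 new (C, C, A, A, G, T, T)
  "GATTAT" → prefix "GA" already present; 4 new (T, T, A, T)
  "GACCC" → prefix "GACC" already present; 1 new (C)
  "AGAT" → 4 new (A, G, A, T)
  "GACCAAC" → prefix "GACCAA" already present; 1 new (C)
Total nodes = 10 + 0 + 4 + 7 + 4 + 1 + 4 + 1 = 31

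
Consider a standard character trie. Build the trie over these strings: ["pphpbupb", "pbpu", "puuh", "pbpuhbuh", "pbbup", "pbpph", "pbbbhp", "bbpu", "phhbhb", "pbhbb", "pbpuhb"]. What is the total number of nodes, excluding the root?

Insert word by word; a character creates a node only if that edge doesn't already exist:
  "pphpbupb" → 8 new (p, p, h, p, b, u, p, b)
  "pbpu" → prefix "p" already present; 3 new (b, p, u)
  "puuh" → prefix "p" already present; 3 new (u, u, h)
  "pbpuhbuh" → prefix "pbpu" already present; 4 new (h, b, u, h)
  "pbbup" → prefix "pb" already present; 3 new (b, u, p)
  "pbpph" → prefix "pbp" already present; 2 new (p, h)
  "pbbbhp" → prefix "pbb" already present; 3 new (b, h, p)
  "bbpu" → 4 new (b, b, p, u)
  "phhbhb" → prefix "p" already present; 5 new (h, h, b, h, b)
  "pbhbb" → prefix "pb" already present; 3 new (h, b, b)
  "pbpuhb" → prefix "pbpuhb" already present; 0 new (none)
Total nodes = 8 + 3 + 3 + 4 + 3 + 2 + 3 + 4 + 5 + 3 + 0 = 38

38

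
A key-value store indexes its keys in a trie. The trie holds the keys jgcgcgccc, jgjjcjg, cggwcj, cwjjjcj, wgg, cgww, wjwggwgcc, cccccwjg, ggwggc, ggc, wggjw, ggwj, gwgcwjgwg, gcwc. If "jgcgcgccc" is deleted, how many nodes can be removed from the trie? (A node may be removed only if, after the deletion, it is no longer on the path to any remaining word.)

7

After clearing the end-marker at "jgcgcgccc", prune upward until reaching a node still needed by another word.
The suffix "cgcgccc" (7 nodes) is used only by "jgcgcgccc"; the node for "jg" still has the child "j", so pruning stops there.
Nodes removed: 7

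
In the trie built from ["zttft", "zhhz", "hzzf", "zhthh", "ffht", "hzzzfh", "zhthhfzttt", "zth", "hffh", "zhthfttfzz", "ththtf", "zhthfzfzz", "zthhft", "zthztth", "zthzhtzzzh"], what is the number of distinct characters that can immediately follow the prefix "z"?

2

The children of the "z" node are the distinct next characters among strings starting with "z".
Distinct next characters after "z": h, t.
That node has 2 child edges.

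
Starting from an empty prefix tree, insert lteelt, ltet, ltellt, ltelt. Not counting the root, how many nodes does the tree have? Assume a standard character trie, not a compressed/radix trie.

11

Insert word by word; a character creates a node only if that edge doesn't already exist:
  "lteelt" → 6 new (l, t, e, e, l, t)
  "ltet" → prefix "lte" already present; 1 new (t)
  "ltellt" → prefix "lte" already present; 3 new (l, l, t)
  "ltelt" → prefix "ltel" already present; 1 new (t)
Total nodes = 6 + 1 + 3 + 1 = 11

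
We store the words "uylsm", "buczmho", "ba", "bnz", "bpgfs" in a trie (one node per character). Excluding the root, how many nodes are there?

Count nodes per top-level branch (shared prefixes stored once):
  'b'-branch (ba, bnz, bpgfs, buczmho): 14 nodes
  'u'-branch (uylsm): 5 nodes
Sum: 19

19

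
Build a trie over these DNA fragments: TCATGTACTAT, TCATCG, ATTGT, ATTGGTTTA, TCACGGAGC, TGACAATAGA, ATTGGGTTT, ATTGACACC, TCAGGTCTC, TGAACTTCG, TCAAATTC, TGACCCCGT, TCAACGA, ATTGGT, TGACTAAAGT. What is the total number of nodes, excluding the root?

78

Count nodes per top-level branch (shared prefixes stored once):
  'A'-branch (ATTGACACC, ATTGGGTTT, ATTGGT, ATTGGTTTA, ATTGT): 19 nodes
  'T'-branch (TCAAATTC, TCAACGA, TCACGGAGC, TCAGGTCTC, TCATCG, TCATGTACTAT, TGAACTTCG, TGACAATAGA, TGACCCCGT, TGACTAAAGT): 59 nodes
Sum: 78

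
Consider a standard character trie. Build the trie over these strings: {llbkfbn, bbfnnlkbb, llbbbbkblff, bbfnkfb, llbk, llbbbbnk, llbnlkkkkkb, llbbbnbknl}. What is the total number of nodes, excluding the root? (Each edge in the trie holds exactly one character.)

For each word, the new-node count is its length minus the longest prefix already in the trie:
  "llbkfbn" → 7 new (l, l, b, k, f, b, n)
  "bbfnnlkbb" → 9 new (b, b, f, n, n, l, k, b, b)
  "llbbbbkblff" → prefix "llb" already present; 8 new (b, b, b, k, b, l, f, f)
  "bbfnkfb" → prefix "bbfn" already present; 3 new (k, f, b)
  "llbk" → prefix "llbk" already present; 0 new (none)
  "llbbbbnk" → prefix "llbbbb" already present; 2 new (n, k)
  "llbnlkkkkkb" → prefix "llb" already present; 8 new (n, l, k, k, k, k, k, b)
  "llbbbnbknl" → prefix "llbbb" already present; 5 new (n, b, k, n, l)
Total nodes = 7 + 9 + 8 + 3 + 0 + 2 + 8 + 5 = 42

42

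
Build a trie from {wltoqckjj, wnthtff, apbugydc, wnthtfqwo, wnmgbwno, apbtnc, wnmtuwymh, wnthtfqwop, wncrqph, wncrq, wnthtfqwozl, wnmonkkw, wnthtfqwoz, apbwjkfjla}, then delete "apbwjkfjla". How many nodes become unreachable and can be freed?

7

Walk "apbwjkfjla" from the leaf back toward the root, removing each node that no remaining word uses.
The suffix "wjkfjla" (7 nodes) is used only by "apbwjkfjla"; the node for "apb" still has the child "u", so pruning stops there.
Nodes removed: 7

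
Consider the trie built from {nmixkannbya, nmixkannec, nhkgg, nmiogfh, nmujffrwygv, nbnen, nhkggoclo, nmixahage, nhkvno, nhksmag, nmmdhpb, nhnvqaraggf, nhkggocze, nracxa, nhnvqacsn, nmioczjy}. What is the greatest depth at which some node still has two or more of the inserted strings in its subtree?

8

Equivalently: take the maximum, over all pairs, of their longest common prefix length.
e.g. "nmixkannbya" and "nmixkannec" share the prefix "nmixkann" of length 8; no pair shares a longer one.
Longest shared-prefix length: 8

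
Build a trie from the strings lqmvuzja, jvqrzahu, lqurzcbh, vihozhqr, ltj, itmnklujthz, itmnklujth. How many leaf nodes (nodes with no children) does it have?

6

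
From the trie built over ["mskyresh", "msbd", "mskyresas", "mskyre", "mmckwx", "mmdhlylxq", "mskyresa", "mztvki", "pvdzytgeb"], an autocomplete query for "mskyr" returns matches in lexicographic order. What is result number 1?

mskyre

Filter for "mskyr…" and sort: "mskyre", "mskyresa", "mskyresas", "mskyresh"
Position 1: mskyre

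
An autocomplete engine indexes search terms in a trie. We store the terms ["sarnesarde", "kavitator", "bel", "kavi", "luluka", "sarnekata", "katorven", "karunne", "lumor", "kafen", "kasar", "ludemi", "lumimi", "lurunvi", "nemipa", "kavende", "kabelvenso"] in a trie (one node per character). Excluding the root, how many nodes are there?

Insert word by word; a character creates a node only if that edge doesn't already exist:
  "sarnesarde" → 10 new (s, a, r, n, e, s, a, r, d, e)
  "kavitator" → 9 new (k, a, v, i, t, a, t, o, r)
  "bel" → 3 new (b, e, l)
  "kavi" → prefix "kavi" already present; 0 new (none)
  "luluka" → 6 new (l, u, l, u, k, a)
  "sarnekata" → prefix "sarne" already present; 4 new (k, a, t, a)
  "katorven" → prefix "ka" already present; 6 new (t, o, r, v, e, n)
  "karunne" → prefix "ka" already present; 5 new (r, u, n, n, e)
  "lumor" → prefix "lu" already present; 3 new (m, o, r)
  "kafen" → prefix "ka" already present; 3 new (f, e, n)
  "kasar" → prefix "ka" already present; 3 new (s, a, r)
  "ludemi" → prefix "lu" already present; 4 new (d, e, m, i)
  "lumimi" → prefix "lum" already present; 3 new (i, m, i)
  "lurunvi" → prefix "lu" already present; 5 new (r, u, n, v, i)
  "nemipa" → 6 new (n, e, m, i, p, a)
  "kavende" → prefix "kav" already present; 4 new (e, n, d, e)
  "kabelvenso" → prefix "ka" already present; 8 new (b, e, l, v, e, n, s, o)
Total nodes = 10 + 9 + 3 + 0 + 6 + 4 + 6 + 5 + 3 + 3 + 3 + 4 + 3 + 5 + 6 + 4 + 8 = 82

82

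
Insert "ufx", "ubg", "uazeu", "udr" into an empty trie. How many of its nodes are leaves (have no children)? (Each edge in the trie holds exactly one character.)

4

Leaves are exactly the stored words that no other stored word extends.
Those words: "uazeu", "ubg", "udr", "ufx"
Leaf count: 4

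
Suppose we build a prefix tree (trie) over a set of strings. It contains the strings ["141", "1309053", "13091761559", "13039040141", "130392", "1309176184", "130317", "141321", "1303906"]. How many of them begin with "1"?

Traverse to the node for "1", then collect every word in that subtree.
Matches: "130317", "13039040141", "1303906", "130392", "1309053", "13091761559", "1309176184", "141", "141321"
Count: 9

9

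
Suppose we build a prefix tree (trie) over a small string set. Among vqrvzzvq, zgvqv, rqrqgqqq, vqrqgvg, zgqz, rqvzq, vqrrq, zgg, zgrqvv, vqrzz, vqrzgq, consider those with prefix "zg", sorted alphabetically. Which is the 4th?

zgvqv

DFS of the "zg" subtree visits, in order: "zgg", "zgqz", "zgrqvv", "zgvqv"
Position 4: zgvqv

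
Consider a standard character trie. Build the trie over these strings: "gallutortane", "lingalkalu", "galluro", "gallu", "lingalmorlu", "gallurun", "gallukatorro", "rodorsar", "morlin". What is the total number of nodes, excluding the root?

52

Trace insertions, counting only characters that open a new branch:
  "gallutortane" → 12 new (g, a, l, l, u, t, o, r, t, a, n, e)
  "lingalkalu" → 10 new (l, i, n, g, a, l, k, a, l, u)
  "galluro" → prefix "gallu" already present; 2 new (r, o)
  "gallu" → prefix "gallu" already present; 0 new (none)
  "lingalmorlu" → prefix "lingal" already present; 5 new (m, o, r, l, u)
  "gallurun" → prefix "gallur" already present; 2 new (u, n)
  "gallukatorro" → prefix "gallu" already present; 7 new (k, a, t, o, r, r, o)
  "rodorsar" → 8 new (r, o, d, o, r, s, a, r)
  "morlin" → 6 new (m, o, r, l, i, n)
Total nodes = 12 + 10 + 2 + 0 + 5 + 2 + 7 + 8 + 6 = 52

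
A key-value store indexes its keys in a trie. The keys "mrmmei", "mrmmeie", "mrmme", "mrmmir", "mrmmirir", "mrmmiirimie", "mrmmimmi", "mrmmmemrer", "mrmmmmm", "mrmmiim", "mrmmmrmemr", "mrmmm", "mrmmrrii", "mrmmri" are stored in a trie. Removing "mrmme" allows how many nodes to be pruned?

Walk "mrmme" from the leaf back toward the root, removing each node that no remaining word uses.
Every node on "mrmme" is still needed (e.g. by "mrmmei"), so nothing is freed.
Nodes removed: 0

0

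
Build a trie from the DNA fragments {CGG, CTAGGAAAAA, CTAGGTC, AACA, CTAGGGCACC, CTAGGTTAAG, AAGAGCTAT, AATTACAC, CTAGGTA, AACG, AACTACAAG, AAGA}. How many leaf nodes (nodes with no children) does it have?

A leaf is a node with no children — equivalently, the end of a word that is not a proper prefix of any other stored word.
Those words: "AACA", "AACG", "AACTACAAG", "AAGAGCTAT", "AATTACAC", "CGG", "CTAGGAAAAA", "CTAGGGCACC", "CTAGGTA", "CTAGGTC", "CTAGGTTAAG"
Leaf count: 11

11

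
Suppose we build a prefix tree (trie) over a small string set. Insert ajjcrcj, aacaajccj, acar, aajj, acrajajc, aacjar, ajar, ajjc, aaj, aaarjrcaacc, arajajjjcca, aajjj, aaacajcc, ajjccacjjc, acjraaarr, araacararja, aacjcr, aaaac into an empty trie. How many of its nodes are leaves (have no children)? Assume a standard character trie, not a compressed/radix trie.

15

Leaves are exactly the stored words that no other stored word extends.
Those words: "aaaac", "aaacajcc", "aaarjrcaacc", "aacaajccj", "aacjar", "aacjcr", "aajjj", "acar", "acjraaarr", "acrajajc", "ajar", "ajjccacjjc", "ajjcrcj", "araacararja", "arajajjjcca"
Leaf count: 15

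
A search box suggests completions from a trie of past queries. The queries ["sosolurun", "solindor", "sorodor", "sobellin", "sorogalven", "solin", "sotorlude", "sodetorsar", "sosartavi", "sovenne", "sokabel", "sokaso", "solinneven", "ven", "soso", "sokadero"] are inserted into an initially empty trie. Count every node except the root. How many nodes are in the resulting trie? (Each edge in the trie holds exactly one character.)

Insert word by word; a character creates a node only if that edge doesn't already exist:
  "sosolurun" → 9 new (s, o, s, o, l, u, r, u, n)
  "solindor" → prefix "so" already present; 6 new (l, i, n, d, o, r)
  "sorodor" → prefix "so" already present; 5 new (r, o, d, o, r)
  "sobellin" → prefix "so" already present; 6 new (b, e, l, l, i, n)
  "sorogalven" → prefix "soro" already present; 6 new (g, a, l, v, e, n)
  "solin" → prefix "solin" already present; 0 new (none)
  "sotorlude" → prefix "so" already present; 7 new (t, o, r, l, u, d, e)
  "sodetorsar" → prefix "so" already present; 8 new (d, e, t, o, r, s, a, r)
  "sosartavi" → prefix "sos" already present; 6 new (a, r, t, a, v, i)
  "sovenne" → prefix "so" already present; 5 new (v, e, n, n, e)
  "sokabel" → prefix "so" already present; 5 new (k, a, b, e, l)
  "sokaso" → prefix "soka" already present; 2 new (s, o)
  "solinneven" → prefix "solin" already present; 5 new (n, e, v, e, n)
  "ven" → 3 new (v, e, n)
  "soso" → prefix "soso" already present; 0 new (none)
  "sokadero" → prefix "soka" already present; 4 new (d, e, r, o)
Total nodes = 9 + 6 + 5 + 6 + 6 + 0 + 7 + 8 + 6 + 5 + 5 + 2 + 5 + 3 + 0 + 4 = 77

77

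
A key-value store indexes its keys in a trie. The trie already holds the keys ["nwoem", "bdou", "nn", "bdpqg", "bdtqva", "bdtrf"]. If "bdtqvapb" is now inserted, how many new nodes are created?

2

"bdtqva" is already a path in the trie; the remaining "pb" must be added.
So 8 − 6 = 2 new nodes.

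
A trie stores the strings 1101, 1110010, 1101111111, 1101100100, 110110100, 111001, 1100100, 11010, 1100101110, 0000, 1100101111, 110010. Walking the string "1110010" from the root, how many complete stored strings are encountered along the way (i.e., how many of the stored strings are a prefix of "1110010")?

2

Traverse "1110010" character by character; count nodes along the way that are marked as word ends.
Prefixes of the query that are stored words: "111001", "1110010"
Count: 2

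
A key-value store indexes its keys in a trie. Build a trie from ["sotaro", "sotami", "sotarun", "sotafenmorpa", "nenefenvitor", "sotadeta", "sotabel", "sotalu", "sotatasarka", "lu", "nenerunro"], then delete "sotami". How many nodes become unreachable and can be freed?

2

After clearing the end-marker at "sotami", prune upward until reaching a node still needed by another word.
The suffix "mi" (2 nodes) is used only by "sotami"; the node for "sota" still has the child "r", so pruning stops there.
Nodes removed: 2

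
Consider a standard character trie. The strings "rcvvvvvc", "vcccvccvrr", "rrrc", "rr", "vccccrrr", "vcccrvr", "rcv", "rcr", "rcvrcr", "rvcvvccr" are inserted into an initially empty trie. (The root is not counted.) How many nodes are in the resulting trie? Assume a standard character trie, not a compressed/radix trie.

Trie structure (* marks end of a word):
(root)
├─ r
│  ├─ c
│  │  ├─ r *
│  │  └─ v *
│  │     ├─ r
│  │     │  └─ c
│  │     │     └─ r *
│  │     └─ v
│  │        └─ v
│  │           └─ v
│  │              └─ v
│  │                 └─ c *
│  ├─ r *
│  │  └─ r
│  │     └─ c *
│  └─ v
│     └─ c
│        └─ v
│           └─ v
│              └─ c
│                 └─ c
│                    └─ r *
└─ v
   └─ c
      └─ c
         └─ c
            ├─ c
            │  └─ r
            │     └─ r
            │        └─ r *
            ├─ r
            │  └─ v
            │     └─ r *
            └─ v
               └─ c
                  └─ c
                     └─ v
                        └─ r
                           └─ r *
Counting every labelled node above: 39.

39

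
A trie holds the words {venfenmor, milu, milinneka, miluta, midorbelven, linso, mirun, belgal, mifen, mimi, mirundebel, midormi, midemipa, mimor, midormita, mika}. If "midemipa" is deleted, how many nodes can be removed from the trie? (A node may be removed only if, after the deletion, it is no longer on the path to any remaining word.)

A node on "midemipa"'s path can go only if nothing else ends at it or branches off below it.
The suffix "emipa" (5 nodes) is used only by "midemipa"; the node for "mid" still has the child "o", so pruning stops there.
Nodes removed: 5

5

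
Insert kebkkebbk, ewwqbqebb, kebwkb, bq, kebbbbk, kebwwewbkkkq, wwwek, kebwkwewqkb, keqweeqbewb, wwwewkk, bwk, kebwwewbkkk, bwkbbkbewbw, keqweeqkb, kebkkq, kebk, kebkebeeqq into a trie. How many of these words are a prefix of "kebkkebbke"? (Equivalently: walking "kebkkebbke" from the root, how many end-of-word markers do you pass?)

Walk "kebkkebbke" from the root; an end-of-word marker is hit whenever a stored word is a prefix of "kebkkebbke".
Prefixes of the query that are stored words: "kebk", "kebkkebbk"
Count: 2

2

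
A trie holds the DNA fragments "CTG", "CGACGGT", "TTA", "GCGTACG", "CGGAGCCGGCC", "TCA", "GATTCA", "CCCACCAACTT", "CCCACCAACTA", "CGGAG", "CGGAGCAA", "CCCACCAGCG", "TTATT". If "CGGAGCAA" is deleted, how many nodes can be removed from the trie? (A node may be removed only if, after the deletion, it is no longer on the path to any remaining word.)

After clearing the end-marker at "CGGAGCAA", prune upward until reaching a node still needed by another word.
The suffix "AA" (2 nodes) is used only by "CGGAGCAA"; the node for "CGGAGC" still has the child "C", so pruning stops there.
Nodes removed: 2

2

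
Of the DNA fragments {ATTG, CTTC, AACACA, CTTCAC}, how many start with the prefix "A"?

2

Traverse to the node for "A", then collect every word in that subtree.
Words under "A": AACACA, ATTG
Count: 2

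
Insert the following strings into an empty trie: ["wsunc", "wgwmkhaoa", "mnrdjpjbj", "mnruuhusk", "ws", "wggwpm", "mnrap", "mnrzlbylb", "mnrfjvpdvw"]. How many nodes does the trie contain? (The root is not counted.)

47

Count nodes per top-level branch (shared prefixes stored once):
  'm'-branch (mnrap, mnrdjpjbj, mnrfjvpdvw, mnruuhusk, mnrzlbylb): 30 nodes
  'w'-branch (wggwpm, wgwmkhaoa, ws, wsunc): 17 nodes
Sum: 47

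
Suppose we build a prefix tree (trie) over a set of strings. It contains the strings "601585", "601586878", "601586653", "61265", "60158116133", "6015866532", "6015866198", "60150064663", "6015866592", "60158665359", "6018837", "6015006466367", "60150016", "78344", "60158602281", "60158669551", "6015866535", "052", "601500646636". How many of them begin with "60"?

Traverse to the node for "60", then collect every word in that subtree.
Words under "60": 60150016, 60150064663, 601500646636, 6015006466367, 60158116133, 601585, 60158602281, 6015866198, 601586653, 6015866532, 6015866535, 60158665359, 6015866592, 60158669551, 601586878, 6018837
Count: 16

16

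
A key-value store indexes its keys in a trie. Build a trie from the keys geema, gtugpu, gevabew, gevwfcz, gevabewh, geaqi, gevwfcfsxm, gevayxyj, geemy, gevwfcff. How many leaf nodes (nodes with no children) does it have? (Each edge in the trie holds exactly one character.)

A leaf is a node with no children — equivalently, the end of a word that is not a proper prefix of any other stored word.
Those words: "geaqi", "geema", "geemy", "gevabewh", "gevayxyj", "gevwfcff", "gevwfcfsxm", "gevwfcz", "gtugpu"
Leaf count: 9

9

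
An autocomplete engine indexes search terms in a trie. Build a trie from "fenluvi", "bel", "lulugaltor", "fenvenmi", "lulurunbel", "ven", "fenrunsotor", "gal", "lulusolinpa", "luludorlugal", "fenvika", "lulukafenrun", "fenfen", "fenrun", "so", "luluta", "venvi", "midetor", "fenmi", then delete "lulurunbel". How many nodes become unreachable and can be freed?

6

After clearing the end-marker at "lulurunbel", prune upward until reaching a node still needed by another word.
The suffix "runbel" (6 nodes) is used only by "lulurunbel"; the node for "lulu" still has the child "g", so pruning stops there.
Nodes removed: 6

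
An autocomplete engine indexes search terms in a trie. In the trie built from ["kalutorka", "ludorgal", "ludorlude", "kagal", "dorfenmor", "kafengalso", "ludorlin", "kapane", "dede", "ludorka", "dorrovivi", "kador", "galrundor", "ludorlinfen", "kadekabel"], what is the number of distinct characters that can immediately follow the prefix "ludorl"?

2

Follow the path "ludorl" to its node, then look at its outgoing edges.
Characters that immediately follow "ludorl" among the stored strings: {i, u}.
That node has 2 child edges.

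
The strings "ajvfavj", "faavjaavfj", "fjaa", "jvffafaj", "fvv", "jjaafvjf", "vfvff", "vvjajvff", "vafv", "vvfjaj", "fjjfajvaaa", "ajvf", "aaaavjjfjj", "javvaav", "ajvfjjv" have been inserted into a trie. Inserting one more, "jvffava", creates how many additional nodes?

2

The longest prefix of "jvffava" already in the trie is "jvffa" (length 5).
Each of the 2 remaining characters creates one node.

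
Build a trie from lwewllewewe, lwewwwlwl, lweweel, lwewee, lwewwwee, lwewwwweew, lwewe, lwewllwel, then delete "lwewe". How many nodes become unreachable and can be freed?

0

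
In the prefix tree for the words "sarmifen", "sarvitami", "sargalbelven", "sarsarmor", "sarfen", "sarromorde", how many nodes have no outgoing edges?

6

Leaves are exactly the stored words that no other stored word extends.
Those words: "sarfen", "sargalbelven", "sarmifen", "sarromorde", "sarsarmor", "sarvitami"
Leaf count: 6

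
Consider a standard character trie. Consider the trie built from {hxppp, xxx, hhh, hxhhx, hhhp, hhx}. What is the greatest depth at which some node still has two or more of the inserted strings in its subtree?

3

The deepest shared node is where two words last agree before diverging.
e.g. "hhh" and "hhhp" share the prefix "hhh" of length 3; no pair shares a longer one.
Longest shared-prefix length: 3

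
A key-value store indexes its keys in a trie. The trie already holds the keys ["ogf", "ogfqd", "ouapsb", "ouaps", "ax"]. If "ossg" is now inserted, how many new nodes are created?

3

"o" is already a path in the trie; the remaining "ssg" must be added.
So 4 − 1 = 3 new nodes.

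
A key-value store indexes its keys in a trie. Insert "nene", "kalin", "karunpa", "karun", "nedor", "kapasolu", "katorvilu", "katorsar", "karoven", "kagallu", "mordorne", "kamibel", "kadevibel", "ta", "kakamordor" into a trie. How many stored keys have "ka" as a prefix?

11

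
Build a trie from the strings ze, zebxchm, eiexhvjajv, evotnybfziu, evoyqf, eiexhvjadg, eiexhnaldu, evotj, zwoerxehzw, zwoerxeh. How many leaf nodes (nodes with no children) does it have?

Leaves are exactly the stored words that no other stored word extends.
Those words: "eiexhnaldu", "eiexhvjadg", "eiexhvjajv", "evotj", "evotnybfziu", "evoyqf", "zebxchm", "zwoerxehzw"
Leaf count: 8

8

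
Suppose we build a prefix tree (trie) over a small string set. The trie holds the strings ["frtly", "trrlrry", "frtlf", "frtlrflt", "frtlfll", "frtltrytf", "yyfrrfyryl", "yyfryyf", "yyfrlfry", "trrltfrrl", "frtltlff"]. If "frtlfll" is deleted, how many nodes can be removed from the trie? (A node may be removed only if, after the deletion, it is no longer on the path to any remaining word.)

2

Walk "frtlfll" from the leaf back toward the root, removing each node that no remaining word uses.
The suffix "ll" (2 nodes) is used only by "frtlfll"; "frtlf" is itself a stored word, so pruning stops there.
Nodes removed: 2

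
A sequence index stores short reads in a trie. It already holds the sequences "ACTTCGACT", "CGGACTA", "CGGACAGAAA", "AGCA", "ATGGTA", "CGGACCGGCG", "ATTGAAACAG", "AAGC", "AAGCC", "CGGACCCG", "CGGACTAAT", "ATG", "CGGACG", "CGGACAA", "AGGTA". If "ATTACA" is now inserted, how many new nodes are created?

3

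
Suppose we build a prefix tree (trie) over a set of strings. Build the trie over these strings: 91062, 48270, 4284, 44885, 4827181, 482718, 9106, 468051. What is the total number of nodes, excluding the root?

25

Insert word by word; a character creates a node only if that edge doesn't already exist:
  "91062" → 5 new (9, 1, 0, 6, 2)
  "48270" → 5 new (4, 8, 2, 7, 0)
  "4284" → prefix "4" already present; 3 new (2, 8, 4)
  "44885" → prefix "4" already present; 4 new (4, 8, 8, 5)
  "4827181" → prefix "4827" already present; 3 new (1, 8, 1)
  "482718" → prefix "482718" already present; 0 new (none)
  "9106" → prefix "9106" already present; 0 new (none)
  "468051" → prefix "4" already present; 5 new (6, 8, 0, 5, 1)
Total nodes = 5 + 5 + 3 + 4 + 3 + 0 + 0 + 5 = 25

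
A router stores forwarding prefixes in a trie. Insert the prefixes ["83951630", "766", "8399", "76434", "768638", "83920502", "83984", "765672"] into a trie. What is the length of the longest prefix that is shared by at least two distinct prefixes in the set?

3

The deepest shared node is where two words last agree before diverging.
e.g. "83920502" and "83951630" share the prefix "839" of length 3; no pair shares a longer one.
Longest shared-prefix length: 3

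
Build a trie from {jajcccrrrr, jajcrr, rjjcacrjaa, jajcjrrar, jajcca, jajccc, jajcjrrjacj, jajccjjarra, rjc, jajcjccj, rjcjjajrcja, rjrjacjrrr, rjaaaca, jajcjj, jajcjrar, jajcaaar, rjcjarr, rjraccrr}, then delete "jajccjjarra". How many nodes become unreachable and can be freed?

6

After clearing the end-marker at "jajccjjarra", prune upward until reaching a node still needed by another word.
The suffix "jjarra" (6 nodes) is used only by "jajccjjarra"; the node for "jajcc" still has the child "c", so pruning stops there.
Nodes removed: 6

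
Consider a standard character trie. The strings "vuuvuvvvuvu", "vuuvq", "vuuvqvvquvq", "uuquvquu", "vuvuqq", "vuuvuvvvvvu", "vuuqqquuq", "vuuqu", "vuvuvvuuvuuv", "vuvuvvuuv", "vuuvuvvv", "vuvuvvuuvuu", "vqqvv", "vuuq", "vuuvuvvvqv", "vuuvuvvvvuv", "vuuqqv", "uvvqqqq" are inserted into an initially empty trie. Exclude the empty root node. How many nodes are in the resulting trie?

63

For each word, the new-node count is its length minus the longest prefix already in the trie:
  "vuuvuvvvuvu" → 11 new (v, u, u, v, u, v, v, v, u, v, u)
  "vuuvq" → prefix "vuuv" already present; 1 new (q)
  "vuuvqvvquvq" → prefix "vuuvq" already present; 6 new (v, v, q, u, v, q)
  "uuquvquu" → 8 new (u, u, q, u, v, q, u, u)
  "vuvuqq" → prefix "vu" already present; 4 new (v, u, q, q)
  "vuuvuvvvvvu" → prefix "vuuvuvvv" already present; 3 new (v, v, u)
  "vuuqqquuq" → prefix "vuu" already present; 6 new (q, q, q, u, u, q)
  "vuuqu" → prefix "vuuq" already present; 1 new (u)
  "vuvuvvuuvuuv" → prefix "vuvu" already present; 8 new (v, v, u, u, v, u, u, v)
  "vuvuvvuuv" → prefix "vuvuvvuuv" already present; 0 new (none)
  "vuuvuvvv" → prefix "vuuvuvvv" already present; 0 new (none)
  "vuvuvvuuvuu" → prefix "vuvuvvuuvuu" already present; 0 new (none)
  "vqqvv" → prefix "v" already present; 4 new (q, q, v, v)
  "vuuq" → prefix "vuuq" already present; 0 new (none)
  "vuuvuvvvqv" → prefix "vuuvuvvv" already present; 2 new (q, v)
  "vuuvuvvvvuv" → prefix "vuuvuvvvv" already present; 2 new (u, v)
  "vuuqqv" → prefix "vuuqq" already present; 1 new (v)
  "uvvqqqq" → prefix "u" already present; 6 new (v, v, q, q, q, q)
Total nodes = 11 + 1 + 6 + 8 + 4 + 3 + 6 + 1 + 8 + 0 + 0 + 0 + 4 + 0 + 2 + 2 + 1 + 6 = 63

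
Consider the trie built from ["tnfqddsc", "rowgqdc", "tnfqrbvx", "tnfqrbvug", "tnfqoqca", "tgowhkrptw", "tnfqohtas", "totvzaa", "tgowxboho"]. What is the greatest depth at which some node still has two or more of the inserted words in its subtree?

Look for the deepest trie node that still has at least two words in its subtree.
e.g. "tnfqrbvug" and "tnfqrbvx" share the prefix "tnfqrbv" of length 7; no pair shares a longer one.
Longest shared-prefix length: 7

7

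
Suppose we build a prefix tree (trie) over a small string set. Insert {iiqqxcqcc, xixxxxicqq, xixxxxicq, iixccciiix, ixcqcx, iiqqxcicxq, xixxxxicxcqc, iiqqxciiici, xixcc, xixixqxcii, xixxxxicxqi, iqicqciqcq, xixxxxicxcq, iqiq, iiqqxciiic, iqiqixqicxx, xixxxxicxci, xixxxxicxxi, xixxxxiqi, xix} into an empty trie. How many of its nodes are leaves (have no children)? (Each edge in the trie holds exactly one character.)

Leaves are exactly the stored words that no other stored word extends.
Those words: "iiqqxcicxq", "iiqqxciiici", "iiqqxcqcc", "iixccciiix", "iqicqciqcq", "iqiqixqicxx", "ixcqcx", "xixcc", "xixixqxcii", "xixxxxicqq", "xixxxxicxci", "xixxxxicxcqc", "xixxxxicxqi", "xixxxxicxxi", "xixxxxiqi"
Leaf count: 15

15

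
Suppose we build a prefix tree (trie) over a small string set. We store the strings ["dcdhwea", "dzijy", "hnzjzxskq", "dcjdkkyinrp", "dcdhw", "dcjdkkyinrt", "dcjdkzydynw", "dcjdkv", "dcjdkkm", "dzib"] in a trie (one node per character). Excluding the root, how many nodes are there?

Trie structure (* marks end of a word):
(root)
├─ d
│  ├─ c
│  │  ├─ d
│  │  │  └─ h
│  │  │     └─ w *
│  │  │        └─ e
│  │  │           └─ a *
│  │  └─ j
│  │     └─ d
│  │        └─ k
│  │           ├─ k
│  │           │  ├─ m *
│  │           │  └─ y
│  │           │     └─ i
│  │           │        └─ n
│  │           │           └─ r
│  │           │              ├─ p *
│  │           │              └─ t *
│  │           ├─ v *
│  │           └─ z
│  │              └─ y
│  │                 └─ d
│  │                    └─ y
│  │                       └─ n
│  │                          └─ w *
│  └─ z
│     └─ i
│        ├─ b *
│        └─ j
│           └─ y *
└─ h
   └─ n
      └─ z
         └─ j
            └─ z
               └─ x
                  └─ s
                     └─ k
                        └─ q *
Counting every labelled node above: 39.

39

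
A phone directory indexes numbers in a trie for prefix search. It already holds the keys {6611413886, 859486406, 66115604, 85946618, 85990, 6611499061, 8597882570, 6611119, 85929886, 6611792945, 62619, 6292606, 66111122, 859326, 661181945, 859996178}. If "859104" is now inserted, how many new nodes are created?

The longest prefix of "859104" already in the trie is "859" (length 3).
So 6 − 3 = 3 new nodes.

3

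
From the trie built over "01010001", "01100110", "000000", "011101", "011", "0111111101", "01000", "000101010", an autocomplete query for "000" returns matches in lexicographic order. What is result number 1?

DFS of the "000" subtree visits, in order: "000000", "000101010"
Position 1: 000000

000000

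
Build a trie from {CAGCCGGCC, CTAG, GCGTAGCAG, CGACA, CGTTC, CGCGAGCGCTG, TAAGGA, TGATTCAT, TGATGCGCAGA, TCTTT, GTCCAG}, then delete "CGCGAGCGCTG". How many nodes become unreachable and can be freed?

Walk "CGCGAGCGCTG" from the leaf back toward the root, removing each node that no remaining word uses.
The suffix "CGAGCGCTG" (9 nodes) is used only by "CGCGAGCGCTG"; the node for "CG" still has the child "A", so pruning stops there.
Nodes removed: 9

9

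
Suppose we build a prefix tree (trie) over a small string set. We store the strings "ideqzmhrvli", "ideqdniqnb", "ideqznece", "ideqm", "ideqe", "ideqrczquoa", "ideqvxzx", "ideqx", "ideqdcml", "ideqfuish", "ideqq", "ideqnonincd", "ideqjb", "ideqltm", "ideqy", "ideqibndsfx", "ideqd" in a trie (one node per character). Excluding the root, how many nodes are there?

64

Insert word by word; a character creates a node only if that edge doesn't already exist:
  "ideqzmhrvli" → 11 new (i, d, e, q, z, m, h, r, v, l, i)
  "ideqdniqnb" → prefix "ideq" already present; 6 new (d, n, i, q, n, b)
  "ideqznece" → prefix "ideqz" already present; 4 new (n, e, c, e)
  "ideqm" → prefix "ideq" already present; 1 new (m)
  "ideqe" → prefix "ideq" already present; 1 new (e)
  "ideqrczquoa" → prefix "ideq" already present; 7 new (r, c, z, q, u, o, a)
  "ideqvxzx" → prefix "ideq" already present; 4 new (v, x, z, x)
  "ideqx" → prefix "ideq" already present; 1 new (x)
  "ideqdcml" → prefix "ideqd" already present; 3 new (c, m, l)
  "ideqfuish" → prefix "ideq" already present; 5 new (f, u, i, s, h)
  "ideqq" → prefix "ideq" already present; 1 new (q)
  "ideqnonincd" → prefix "ideq" already present; 7 new (n, o, n, i, n, c, d)
  "ideqjb" → prefix "ideq" already present; 2 new (j, b)
  "ideqltm" → prefix "ideq" already present; 3 new (l, t, m)
  "ideqy" → prefix "ideq" already present; 1 new (y)
  "ideqibndsfx" → prefix "ideq" already present; 7 new (i, b, n, d, s, f, x)
  "ideqd" → prefix "ideqd" already present; 0 new (none)
Total nodes = 11 + 6 + 4 + 1 + 1 + 7 + 4 + 1 + 3 + 5 + 1 + 7 + 2 + 3 + 1 + 7 + 0 = 64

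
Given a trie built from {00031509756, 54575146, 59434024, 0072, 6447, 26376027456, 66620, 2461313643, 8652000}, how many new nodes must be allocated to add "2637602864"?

3

"2637602" is already a path in the trie; the remaining "864" must be added.
So 10 − 7 = 3 new nodes.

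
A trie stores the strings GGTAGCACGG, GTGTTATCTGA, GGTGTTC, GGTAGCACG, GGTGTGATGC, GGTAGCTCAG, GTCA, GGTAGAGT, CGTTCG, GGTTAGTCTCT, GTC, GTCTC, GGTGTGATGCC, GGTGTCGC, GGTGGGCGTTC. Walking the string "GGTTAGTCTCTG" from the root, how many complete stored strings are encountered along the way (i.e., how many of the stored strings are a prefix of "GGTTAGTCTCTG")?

1

Check each prefix of "GGTTAGTCTCTG" against the stored set — each match is an end-marker on the path.
Prefixes of the query that are stored words: "GGTTAGTCTCT"
Count: 1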